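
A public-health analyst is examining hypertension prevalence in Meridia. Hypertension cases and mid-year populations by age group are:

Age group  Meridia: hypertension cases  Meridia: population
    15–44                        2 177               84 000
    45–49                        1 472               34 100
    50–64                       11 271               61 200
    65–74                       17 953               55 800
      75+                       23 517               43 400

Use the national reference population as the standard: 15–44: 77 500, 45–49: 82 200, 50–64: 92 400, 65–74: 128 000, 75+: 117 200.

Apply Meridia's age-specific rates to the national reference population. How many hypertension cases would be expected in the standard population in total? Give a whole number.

127263

Age-specific rates per 1 000 for Meridia: 25.917, 43.167, 184.167, 321.738, 541.866.
Expected hypertension cases = Σ (standard pop × age-specific rate ÷ 1 000)
= 77 500×25.917/1 000 + 82 200×43.167/1 000 + 92 400×184.167/1 000 + 128 000×321.738/1 000 + 117 200×541.866/1 000
= 2008.54 + 3548.34 + 17017.00 + 41182.51 + 63506.74 = 127263.13.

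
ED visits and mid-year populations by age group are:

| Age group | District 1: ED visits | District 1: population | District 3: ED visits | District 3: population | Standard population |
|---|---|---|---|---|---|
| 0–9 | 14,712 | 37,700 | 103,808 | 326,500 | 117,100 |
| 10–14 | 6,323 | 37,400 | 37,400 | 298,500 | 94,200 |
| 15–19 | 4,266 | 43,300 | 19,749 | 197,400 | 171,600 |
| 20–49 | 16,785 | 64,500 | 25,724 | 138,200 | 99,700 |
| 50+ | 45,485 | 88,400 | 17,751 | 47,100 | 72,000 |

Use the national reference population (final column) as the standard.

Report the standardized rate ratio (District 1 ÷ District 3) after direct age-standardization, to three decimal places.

Age-specific rates per 1,000 for District 1: 390.239, 169.064, 98.522, 260.233, 514.536.
For District 3: 317.942, 125.293, 100.046, 186.136, 376.879.
Standard total = 554,600; weights = 0.2111, 0.1699, 0.3094, 0.1798, 0.1298.
District 1: 0.2111×390.239 + 0.1699×169.064 + 0.3094×98.522 + 0.1798×260.233 + 0.1298×514.536 = 255.1766 per 1,000.
District 3: 0.2111×317.942 + 0.1699×125.293 + 0.3094×100.046 + 0.1798×186.136 + 0.1298×376.879 = 201.7571 per 1,000.
Ratio = 255.1766 ÷ 201.7571 = 1.26477.

1.265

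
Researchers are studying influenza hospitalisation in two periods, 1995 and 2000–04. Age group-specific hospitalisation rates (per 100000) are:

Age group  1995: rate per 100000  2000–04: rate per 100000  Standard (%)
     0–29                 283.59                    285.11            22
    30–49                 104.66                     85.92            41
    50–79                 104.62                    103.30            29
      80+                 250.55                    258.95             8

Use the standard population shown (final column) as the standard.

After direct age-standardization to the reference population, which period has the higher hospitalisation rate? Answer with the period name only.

1995

Standard weights: 0.22, 0.41, 0.29, 0.08.
1995: 0.2200×283.59 + 0.4100×104.66 + 0.2900×104.62 + 0.0800×250.55 = 155.6842 per 100000.
2000–04: 0.2200×285.11 + 0.4100×85.92 + 0.2900×103.30 + 0.0800×258.95 = 148.6244 per 100000.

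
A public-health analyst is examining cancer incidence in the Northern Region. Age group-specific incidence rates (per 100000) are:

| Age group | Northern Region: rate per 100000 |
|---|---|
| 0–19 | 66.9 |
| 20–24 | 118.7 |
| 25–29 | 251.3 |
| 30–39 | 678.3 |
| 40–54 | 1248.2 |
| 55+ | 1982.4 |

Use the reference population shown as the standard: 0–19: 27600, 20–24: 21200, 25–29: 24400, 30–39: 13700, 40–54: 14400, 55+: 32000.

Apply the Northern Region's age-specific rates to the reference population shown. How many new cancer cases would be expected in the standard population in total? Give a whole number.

1012

Expected new cancer cases = Σ (standard pop × age-specific rate ÷ 100000)
= 27600×66.9/100000 + 21200×118.7/100000 + 24400×251.3/100000 + 13700×678.3/100000 + 14400×1248.2/100000 + 32000×1982.4/100000
= 18.46 + 25.16 + 61.32 + 92.93 + 179.74 + 634.37 = 1011.98.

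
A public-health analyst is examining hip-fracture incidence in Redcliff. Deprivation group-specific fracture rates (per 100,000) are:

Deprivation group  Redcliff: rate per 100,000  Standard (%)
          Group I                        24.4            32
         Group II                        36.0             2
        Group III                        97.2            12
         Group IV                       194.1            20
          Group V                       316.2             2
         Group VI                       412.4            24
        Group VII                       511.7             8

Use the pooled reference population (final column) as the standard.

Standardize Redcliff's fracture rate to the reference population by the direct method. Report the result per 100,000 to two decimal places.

205.25

Standard weights: 0.32, 0.02, 0.12, 0.20, 0.02, 0.24, 0.08.
Standardized rate: 0.3200×24.4 + 0.0200×36.0 + 0.1200×97.2 + 0.2000×194.1 + 0.0200×316.2 + 0.2400×412.4 + 0.0800×511.7 = 205.2480 per 100,000.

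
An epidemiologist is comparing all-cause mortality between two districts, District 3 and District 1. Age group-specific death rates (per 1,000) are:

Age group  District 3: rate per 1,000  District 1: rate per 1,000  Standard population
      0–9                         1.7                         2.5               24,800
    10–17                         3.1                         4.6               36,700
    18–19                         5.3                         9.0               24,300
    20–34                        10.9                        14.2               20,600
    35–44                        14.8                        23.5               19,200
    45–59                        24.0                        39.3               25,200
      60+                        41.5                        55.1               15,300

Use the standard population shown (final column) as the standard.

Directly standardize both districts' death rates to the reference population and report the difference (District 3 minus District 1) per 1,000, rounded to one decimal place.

Standard total = 166,100; weights = 0.1493, 0.2210, 0.1463, 0.1240, 0.1156, 0.1517, 0.0921.
District 3: 0.1493×1.7 + 0.2210×3.1 + 0.1463×5.3 + 0.1240×10.9 + 0.1156×14.8 + 0.1517×24.0 + 0.0921×41.5 = 12.2406 per 1,000.
District 1: 0.1493×2.5 + 0.2210×4.6 + 0.1463×9.0 + 0.1240×14.2 + 0.1156×23.5 + 0.1517×39.3 + 0.0921×55.1 = 18.2217 per 1,000.
Difference = 12.2406 − 18.2217 = -5.9811.

-6.0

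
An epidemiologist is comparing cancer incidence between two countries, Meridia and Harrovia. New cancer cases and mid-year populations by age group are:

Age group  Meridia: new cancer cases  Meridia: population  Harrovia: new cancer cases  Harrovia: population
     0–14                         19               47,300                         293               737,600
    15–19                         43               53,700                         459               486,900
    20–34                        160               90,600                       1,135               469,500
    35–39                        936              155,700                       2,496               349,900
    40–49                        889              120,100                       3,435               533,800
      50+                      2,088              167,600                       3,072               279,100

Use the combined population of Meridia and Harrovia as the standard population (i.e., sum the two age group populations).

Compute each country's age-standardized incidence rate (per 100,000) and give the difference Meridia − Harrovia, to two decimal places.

Age-specific rates per 100,000 for Meridia: 40.17, 80.07, 176.60, 601.16, 740.22, 1245.82.
For Harrovia: 39.72, 94.27, 241.75, 713.35, 643.50, 1100.68.
Combined standard total = 3,491,800; weights = 0.2248, 0.1548, 0.1604, 0.1448, 0.1873, 0.1279.
Meridia: 0.2248×40.17 + 0.1548×80.07 + 0.1604×176.60 + 0.1448×601.16 + 0.1873×740.22 + 0.1279×1245.82 = 434.7936 per 100,000.
Harrovia: 0.2248×39.72 + 0.1548×94.27 + 0.1604×241.75 + 0.1448×713.35 + 0.1873×643.50 + 0.1279×1100.68 = 426.9059 per 100,000.
Difference = 434.7936 − 426.9059 = 7.8877.

7.89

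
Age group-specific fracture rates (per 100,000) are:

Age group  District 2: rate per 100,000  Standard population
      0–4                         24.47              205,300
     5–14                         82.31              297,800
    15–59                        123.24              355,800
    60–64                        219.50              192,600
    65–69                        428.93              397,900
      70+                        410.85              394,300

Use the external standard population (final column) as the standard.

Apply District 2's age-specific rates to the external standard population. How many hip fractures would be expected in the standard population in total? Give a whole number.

4483

Expected hip fractures = Σ (standard pop × age-specific rate ÷ 100,000)
= 205,300×24.47/100,000 + 297,800×82.31/100,000 + 355,800×123.24/100,000 + 192,600×219.50/100,000 + 397,900×428.93/100,000 + 394,300×410.85/100,000
= 50.24 + 245.12 + 438.49 + 422.76 + 1706.71 + 1619.98 = 4483.30.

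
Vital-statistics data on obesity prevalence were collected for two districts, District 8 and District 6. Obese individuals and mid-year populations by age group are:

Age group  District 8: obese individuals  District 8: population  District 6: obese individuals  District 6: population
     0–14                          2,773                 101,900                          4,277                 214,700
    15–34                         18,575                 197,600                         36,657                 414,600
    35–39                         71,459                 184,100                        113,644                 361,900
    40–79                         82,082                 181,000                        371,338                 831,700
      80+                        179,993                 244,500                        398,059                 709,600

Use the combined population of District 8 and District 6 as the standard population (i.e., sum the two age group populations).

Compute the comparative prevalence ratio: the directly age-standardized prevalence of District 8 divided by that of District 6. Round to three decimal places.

1.181

Age-specific rates per 1,000 for District 8: 27.213, 94.003, 388.153, 453.492, 736.168.
For District 6: 19.921, 88.415, 314.020, 446.481, 560.963.
Combined standard total = 3,441,600; weights = 0.0920, 0.1779, 0.1586, 0.2943, 0.2772.
District 8: 0.0920×27.213 + 0.1779×94.003 + 0.1586×388.153 + 0.2943×453.492 + 0.2772×736.168 = 418.3300 per 1,000.
District 6: 0.0920×19.921 + 0.1779×88.415 + 0.1586×314.020 + 0.2943×446.481 + 0.2772×560.963 = 354.2699 per 1,000.
Ratio = 418.3300 ÷ 354.2699 = 1.18082.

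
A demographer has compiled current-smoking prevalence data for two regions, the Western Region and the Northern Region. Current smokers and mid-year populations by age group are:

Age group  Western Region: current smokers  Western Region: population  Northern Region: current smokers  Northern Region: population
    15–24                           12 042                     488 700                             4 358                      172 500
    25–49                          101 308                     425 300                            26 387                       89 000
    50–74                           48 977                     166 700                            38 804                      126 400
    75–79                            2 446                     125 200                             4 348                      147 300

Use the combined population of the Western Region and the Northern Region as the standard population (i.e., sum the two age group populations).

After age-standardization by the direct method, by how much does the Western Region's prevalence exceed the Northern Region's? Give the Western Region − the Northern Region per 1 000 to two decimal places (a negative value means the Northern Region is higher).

Age-specific rates per 1 000 for the Western Region: 24.641, 238.204, 293.803, 19.537.
For the Northern Region: 25.264, 296.483, 306.994, 29.518.
Combined standard total = 1 741 100; weights = 0.3798, 0.2954, 0.1683, 0.1565.
The Western Region: 0.3798×24.641 + 0.2954×238.204 + 0.1683×293.803 + 0.1565×19.537 = 132.2372 per 1 000.
The Northern Region: 0.3798×25.264 + 0.2954×296.483 + 0.1683×306.994 + 0.1565×29.518 = 153.4715 per 1 000.
Difference = 132.2372 − 153.4715 = -21.2343.

-21.23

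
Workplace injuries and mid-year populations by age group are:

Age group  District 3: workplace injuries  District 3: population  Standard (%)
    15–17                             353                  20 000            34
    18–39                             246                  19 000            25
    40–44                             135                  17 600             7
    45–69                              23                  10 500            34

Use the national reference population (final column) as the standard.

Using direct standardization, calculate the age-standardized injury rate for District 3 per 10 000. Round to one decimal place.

Age-specific rates per 10 000 for District 3: 176.50, 129.47, 76.70, 21.90.
Standard weights: 0.34, 0.25, 0.07, 0.34.
Standardized rate: 0.3400×176.50 + 0.2500×129.47 + 0.0700×76.70 + 0.3400×21.90 = 105.1954 per 10 000.

105.2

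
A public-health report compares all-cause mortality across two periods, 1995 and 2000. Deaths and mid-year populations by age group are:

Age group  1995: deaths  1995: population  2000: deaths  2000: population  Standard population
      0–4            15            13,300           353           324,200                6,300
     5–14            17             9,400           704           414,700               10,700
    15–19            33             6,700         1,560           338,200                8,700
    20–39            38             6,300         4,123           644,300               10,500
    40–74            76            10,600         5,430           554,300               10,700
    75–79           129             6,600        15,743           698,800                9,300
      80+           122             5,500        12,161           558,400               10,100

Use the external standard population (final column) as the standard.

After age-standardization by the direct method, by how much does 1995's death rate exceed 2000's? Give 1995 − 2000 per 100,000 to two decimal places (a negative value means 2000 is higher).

-77.64

Age-specific rates per 100,000 for 1995: 112.78, 180.85, 492.54, 603.17, 716.98, 1954.55, 2218.18.
For 2000: 108.88, 169.76, 461.27, 639.92, 979.61, 2252.86, 2177.83.
Standard total = 66,300; weights = 0.0950, 0.1614, 0.1312, 0.1584, 0.1614, 0.1403, 0.1523.
1995: 0.0950×112.78 + 0.1614×180.85 + 0.1312×492.54 + 0.1584×603.17 + 0.1614×716.98 + 0.1403×1954.55 + 0.1523×2218.18 = 927.8529 per 100,000.
2000: 0.0950×108.88 + 0.1614×169.76 + 0.1312×461.27 + 0.1584×639.92 + 0.1614×979.61 + 0.1403×2252.86 + 0.1523×2177.83 = 1005.4923 per 100,000.
Difference = 927.8529 − 1005.4923 = -77.6394.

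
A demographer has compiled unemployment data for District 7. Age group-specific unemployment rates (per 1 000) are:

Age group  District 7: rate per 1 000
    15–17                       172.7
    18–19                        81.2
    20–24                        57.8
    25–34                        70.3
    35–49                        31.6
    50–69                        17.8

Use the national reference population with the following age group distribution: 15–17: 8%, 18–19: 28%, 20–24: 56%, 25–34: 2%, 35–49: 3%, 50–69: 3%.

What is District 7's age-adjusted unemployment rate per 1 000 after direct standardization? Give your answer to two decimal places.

71.81

Standard weights: 0.08, 0.28, 0.56, 0.02, 0.03, 0.03.
Standardized rate: 0.0800×172.7 + 0.2800×81.2 + 0.5600×57.8 + 0.0200×70.3 + 0.0300×31.6 + 0.0300×17.8 = 71.8080 per 1 000.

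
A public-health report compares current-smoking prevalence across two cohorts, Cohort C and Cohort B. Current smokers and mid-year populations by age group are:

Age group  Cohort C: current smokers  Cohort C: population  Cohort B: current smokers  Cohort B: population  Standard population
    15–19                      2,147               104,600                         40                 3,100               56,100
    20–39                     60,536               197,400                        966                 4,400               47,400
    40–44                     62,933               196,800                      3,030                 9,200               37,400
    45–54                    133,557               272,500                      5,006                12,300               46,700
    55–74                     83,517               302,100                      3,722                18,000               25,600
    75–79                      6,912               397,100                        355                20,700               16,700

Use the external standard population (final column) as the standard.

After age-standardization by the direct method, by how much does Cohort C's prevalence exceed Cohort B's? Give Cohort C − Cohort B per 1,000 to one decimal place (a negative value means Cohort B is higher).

42.9

Age-specific rates per 1,000 for Cohort C: 20.526, 306.667, 319.782, 490.117, 276.455, 17.406.
For Cohort B: 12.903, 219.545, 329.348, 406.992, 206.778, 17.150.
Standard total = 229,900; weights = 0.2440, 0.2062, 0.1627, 0.2031, 0.1114, 0.0726.
Cohort C: 0.2440×20.526 + 0.2062×306.667 + 0.1627×319.782 + 0.2031×490.117 + 0.1114×276.455 + 0.0726×17.406 = 251.8649 per 1,000.
Cohort B: 0.2440×12.903 + 0.2062×219.545 + 0.1627×329.348 + 0.2031×406.992 + 0.1114×206.778 + 0.0726×17.150 = 208.9359 per 1,000.
Difference = 251.8649 − 208.9359 = 42.9290.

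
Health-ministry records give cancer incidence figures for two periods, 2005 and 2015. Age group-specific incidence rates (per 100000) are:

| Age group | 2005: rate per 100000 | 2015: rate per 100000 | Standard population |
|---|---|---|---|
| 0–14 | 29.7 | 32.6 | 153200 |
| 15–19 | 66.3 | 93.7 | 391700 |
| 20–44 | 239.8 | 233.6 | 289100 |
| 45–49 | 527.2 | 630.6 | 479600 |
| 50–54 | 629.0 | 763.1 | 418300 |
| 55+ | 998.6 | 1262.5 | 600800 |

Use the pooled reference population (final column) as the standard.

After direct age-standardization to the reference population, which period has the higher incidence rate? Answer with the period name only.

2015

Standard total = 2332700; weights = 0.0657, 0.1679, 0.1239, 0.2056, 0.1793, 0.2576.
2005: 0.0657×29.7 + 0.1679×66.3 + 0.1239×239.8 + 0.2056×527.2 + 0.1793×629.0 + 0.2576×998.6 = 521.1817 per 100000.
2015: 0.0657×32.6 + 0.1679×93.7 + 0.1239×233.6 + 0.2056×630.6 + 0.1793×763.1 + 0.2576×1262.5 = 638.4794 per 100000.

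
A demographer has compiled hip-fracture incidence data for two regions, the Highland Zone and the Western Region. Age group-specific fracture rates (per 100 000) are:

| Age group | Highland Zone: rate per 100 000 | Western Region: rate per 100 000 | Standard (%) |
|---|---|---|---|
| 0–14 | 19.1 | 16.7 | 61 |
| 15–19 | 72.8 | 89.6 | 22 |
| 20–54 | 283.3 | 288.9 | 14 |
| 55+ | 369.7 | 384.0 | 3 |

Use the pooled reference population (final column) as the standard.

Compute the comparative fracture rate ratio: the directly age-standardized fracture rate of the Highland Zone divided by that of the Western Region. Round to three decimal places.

0.958

Standard weights: 0.61, 0.22, 0.14, 0.03.
The Highland Zone: 0.6100×19.1 + 0.2200×72.8 + 0.1400×283.3 + 0.0300×369.7 = 78.4200 per 100 000.
The Western Region: 0.6100×16.7 + 0.2200×89.6 + 0.1400×288.9 + 0.0300×384.0 = 81.8650 per 100 000.
Ratio = 78.4200 ÷ 81.8650 = 0.95792.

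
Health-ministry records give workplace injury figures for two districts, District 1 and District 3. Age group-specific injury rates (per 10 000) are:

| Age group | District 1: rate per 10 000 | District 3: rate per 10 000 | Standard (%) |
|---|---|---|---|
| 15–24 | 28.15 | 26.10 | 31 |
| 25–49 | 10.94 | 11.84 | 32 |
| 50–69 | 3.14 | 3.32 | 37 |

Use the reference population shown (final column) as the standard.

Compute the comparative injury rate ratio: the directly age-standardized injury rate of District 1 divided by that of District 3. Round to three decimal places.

Standard weights: 0.31, 0.32, 0.37.
District 1: 0.3100×28.15 + 0.3200×10.94 + 0.3700×3.14 = 13.3891 per 10 000.
District 3: 0.3100×26.10 + 0.3200×11.84 + 0.3700×3.32 = 13.1082 per 10 000.
Ratio = 13.3891 ÷ 13.1082 = 1.02143.

1.021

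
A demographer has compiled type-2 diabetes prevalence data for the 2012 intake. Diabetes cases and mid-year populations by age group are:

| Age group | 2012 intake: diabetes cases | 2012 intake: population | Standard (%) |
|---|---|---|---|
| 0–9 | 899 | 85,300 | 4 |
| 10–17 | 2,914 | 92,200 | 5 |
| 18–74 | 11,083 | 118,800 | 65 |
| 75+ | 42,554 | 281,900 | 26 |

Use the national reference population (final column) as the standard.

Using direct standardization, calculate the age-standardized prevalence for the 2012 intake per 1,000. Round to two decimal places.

101.89

Age-specific rates per 1,000 for the 2012 intake: 10.539, 31.605, 93.291, 150.954.
Standard weights: 0.04, 0.05, 0.65, 0.26.
Standardized rate: 0.0400×10.539 + 0.0500×31.605 + 0.6500×93.291 + 0.2600×150.954 = 101.8892 per 1,000.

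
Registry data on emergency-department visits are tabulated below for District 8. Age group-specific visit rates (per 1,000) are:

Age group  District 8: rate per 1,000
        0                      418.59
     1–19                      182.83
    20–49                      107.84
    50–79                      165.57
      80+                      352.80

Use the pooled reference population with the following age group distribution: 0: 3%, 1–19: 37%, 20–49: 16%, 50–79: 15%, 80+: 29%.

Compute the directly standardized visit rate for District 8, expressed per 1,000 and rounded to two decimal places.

Standard weights: 0.03, 0.37, 0.16, 0.15, 0.29.
Standardized rate: 0.0300×418.59 + 0.3700×182.83 + 0.1600×107.84 + 0.1500×165.57 + 0.2900×352.80 = 224.6067 per 1,000.

224.61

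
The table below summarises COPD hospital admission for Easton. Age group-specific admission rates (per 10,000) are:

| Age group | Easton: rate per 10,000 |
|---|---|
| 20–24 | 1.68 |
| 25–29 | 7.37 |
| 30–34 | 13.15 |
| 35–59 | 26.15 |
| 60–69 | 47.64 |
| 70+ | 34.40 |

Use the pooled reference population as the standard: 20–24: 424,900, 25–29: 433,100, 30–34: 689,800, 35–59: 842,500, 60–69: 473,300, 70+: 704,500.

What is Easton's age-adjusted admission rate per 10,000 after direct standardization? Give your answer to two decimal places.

Standard total = 3,568,100; weights = 0.1191, 0.1214, 0.1933, 0.2361, 0.1326, 0.1974.
Standardized rate: 0.1191×1.68 + 0.1214×7.37 + 0.1933×13.15 + 0.2361×26.15 + 0.1326×47.64 + 0.1974×34.40 = 22.9228 per 10,000.

22.92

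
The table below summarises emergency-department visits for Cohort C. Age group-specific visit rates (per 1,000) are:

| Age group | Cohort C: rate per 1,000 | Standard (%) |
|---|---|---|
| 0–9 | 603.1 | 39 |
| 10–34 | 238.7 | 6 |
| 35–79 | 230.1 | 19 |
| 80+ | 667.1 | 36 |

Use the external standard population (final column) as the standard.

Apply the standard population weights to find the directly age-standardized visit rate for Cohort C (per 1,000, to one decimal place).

533.4

Standard weights: 0.39, 0.06, 0.19, 0.36.
Standardized rate: 0.3900×603.1 + 0.0600×238.7 + 0.1900×230.1 + 0.3600×667.1 = 533.4060 per 1,000.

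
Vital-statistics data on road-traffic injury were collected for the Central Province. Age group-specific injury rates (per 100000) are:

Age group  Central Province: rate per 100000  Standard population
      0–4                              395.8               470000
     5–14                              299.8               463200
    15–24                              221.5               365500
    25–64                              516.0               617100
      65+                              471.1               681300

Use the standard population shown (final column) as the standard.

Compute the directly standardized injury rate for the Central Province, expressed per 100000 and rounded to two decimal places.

Standard total = 2597100; weights = 0.1810, 0.1784, 0.1407, 0.2376, 0.2623.
Standardized rate: 0.1810×395.8 + 0.1784×299.8 + 0.1407×221.5 + 0.2376×516.0 + 0.2623×471.1 = 402.4626 per 100000.

402.46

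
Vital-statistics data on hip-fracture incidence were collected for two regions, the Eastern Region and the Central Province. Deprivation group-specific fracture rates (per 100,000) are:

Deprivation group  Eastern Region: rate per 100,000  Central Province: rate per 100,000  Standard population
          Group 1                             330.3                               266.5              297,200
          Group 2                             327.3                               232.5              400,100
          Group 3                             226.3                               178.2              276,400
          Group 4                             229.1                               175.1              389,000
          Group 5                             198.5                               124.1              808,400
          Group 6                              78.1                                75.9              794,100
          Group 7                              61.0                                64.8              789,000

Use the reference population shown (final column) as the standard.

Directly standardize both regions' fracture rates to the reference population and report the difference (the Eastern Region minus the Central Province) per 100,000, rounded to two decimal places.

39.98

Standard total = 3,754,200; weights = 0.0792, 0.1066, 0.0736, 0.1036, 0.2153, 0.2115, 0.2102.
The Eastern Region: 0.0792×330.3 + 0.1066×327.3 + 0.0736×226.3 + 0.1036×229.1 + 0.2153×198.5 + 0.2115×78.1 + 0.2102×61.0 = 173.5131 per 100,000.
The Central Province: 0.0792×266.5 + 0.1066×232.5 + 0.0736×178.2 + 0.1036×175.1 + 0.2153×124.1 + 0.2115×75.9 + 0.2102×64.8 = 133.5350 per 100,000.
Difference = 173.5131 − 133.5350 = 39.9780.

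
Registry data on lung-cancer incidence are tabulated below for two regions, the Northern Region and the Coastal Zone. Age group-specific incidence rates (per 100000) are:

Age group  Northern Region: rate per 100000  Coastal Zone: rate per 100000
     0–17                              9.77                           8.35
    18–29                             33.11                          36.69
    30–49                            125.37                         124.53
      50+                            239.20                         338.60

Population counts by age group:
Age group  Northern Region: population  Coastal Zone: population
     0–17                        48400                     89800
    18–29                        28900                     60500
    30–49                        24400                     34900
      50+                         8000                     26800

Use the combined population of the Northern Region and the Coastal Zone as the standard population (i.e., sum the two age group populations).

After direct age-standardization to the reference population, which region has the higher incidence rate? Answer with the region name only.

Coastal Zone

Combined standard total = 321700; weights = 0.4296, 0.2779, 0.1843, 0.1082.
The Northern Region: 0.4296×9.77 + 0.2779×33.11 + 0.1843×125.37 + 0.1082×239.20 = 62.3837 per 100000.
The Coastal Zone: 0.4296×8.35 + 0.2779×36.69 + 0.1843×124.53 + 0.1082×338.60 = 73.3664 per 100000.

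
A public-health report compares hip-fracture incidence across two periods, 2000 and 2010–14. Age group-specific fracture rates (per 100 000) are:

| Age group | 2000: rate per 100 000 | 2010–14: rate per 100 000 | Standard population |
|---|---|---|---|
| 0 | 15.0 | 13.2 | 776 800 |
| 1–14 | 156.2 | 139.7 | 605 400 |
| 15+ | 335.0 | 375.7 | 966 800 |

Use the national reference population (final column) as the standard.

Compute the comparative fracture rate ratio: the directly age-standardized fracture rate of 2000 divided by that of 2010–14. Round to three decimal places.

Standard total = 2 349 000; weights = 0.3307, 0.2577, 0.4116.
2000: 0.3307×15.0 + 0.2577×156.2 + 0.4116×335.0 = 183.0964 per 100 000.
2010–14: 0.3307×13.2 + 0.2577×139.7 + 0.4116×375.7 = 195.0000 per 100 000.
Ratio = 183.0964 ÷ 195.0000 = 0.93896.

0.939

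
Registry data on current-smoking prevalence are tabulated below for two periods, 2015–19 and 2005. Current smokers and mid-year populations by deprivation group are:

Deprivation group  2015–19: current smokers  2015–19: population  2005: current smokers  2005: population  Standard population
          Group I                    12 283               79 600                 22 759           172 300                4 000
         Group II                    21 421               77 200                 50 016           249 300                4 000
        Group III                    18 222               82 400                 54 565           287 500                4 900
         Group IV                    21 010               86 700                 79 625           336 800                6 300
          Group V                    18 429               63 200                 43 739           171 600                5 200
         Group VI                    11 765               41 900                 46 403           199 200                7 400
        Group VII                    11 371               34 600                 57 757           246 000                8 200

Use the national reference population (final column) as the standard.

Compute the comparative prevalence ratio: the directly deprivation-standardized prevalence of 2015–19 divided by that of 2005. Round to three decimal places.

Deprivation-specific rates per 1 000 for 2015–19: 154.309, 277.474, 221.141, 242.330, 291.598, 280.788, 328.642.
For 2005: 132.089, 200.626, 189.791, 236.416, 254.889, 232.947, 234.785.
Standard total = 40 000; weights = 0.1000, 0.1000, 0.1225, 0.1575, 0.1300, 0.1850, 0.2050.
2015–19: 0.1000×154.309 + 0.1000×277.474 + 0.1225×221.141 + 0.1575×242.330 + 0.1300×291.598 + 0.1850×280.788 + 0.2050×328.642 = 265.6600 per 1 000.
2005: 0.1000×132.089 + 0.1000×200.626 + 0.1225×189.791 + 0.1575×236.416 + 0.1300×254.889 + 0.1850×232.947 + 0.2050×234.785 = 218.1181 per 1 000.
Ratio = 265.6600 ÷ 218.1181 = 1.21796.

1.218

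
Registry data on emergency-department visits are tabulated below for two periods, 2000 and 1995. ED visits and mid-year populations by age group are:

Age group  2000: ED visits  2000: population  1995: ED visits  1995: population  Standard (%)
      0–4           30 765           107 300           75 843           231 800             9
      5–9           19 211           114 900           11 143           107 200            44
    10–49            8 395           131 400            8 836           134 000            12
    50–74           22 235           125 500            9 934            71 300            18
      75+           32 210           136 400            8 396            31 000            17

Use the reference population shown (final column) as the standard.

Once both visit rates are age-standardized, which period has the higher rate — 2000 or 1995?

Age-specific rates per 1 000 for 2000: 286.719, 167.198, 63.889, 177.171, 236.144.
For 1995: 327.192, 103.946, 65.940, 139.327, 270.839.
Standard weights: 0.09, 0.44, 0.12, 0.18, 0.17.
2000: 0.0900×286.719 + 0.4400×167.198 + 0.1200×63.889 + 0.1800×177.171 + 0.1700×236.144 = 179.0736 per 1 000.
1995: 0.0900×327.192 + 0.4400×103.946 + 0.1200×65.940 + 0.1800×139.327 + 0.1700×270.839 = 154.2177 per 1 000.
The crude rates (183.29 vs 198.42) would put 1995 higher, but that reflects its age composition; once standardized to a common age structure, 2000 has the higher underlying rate.

2000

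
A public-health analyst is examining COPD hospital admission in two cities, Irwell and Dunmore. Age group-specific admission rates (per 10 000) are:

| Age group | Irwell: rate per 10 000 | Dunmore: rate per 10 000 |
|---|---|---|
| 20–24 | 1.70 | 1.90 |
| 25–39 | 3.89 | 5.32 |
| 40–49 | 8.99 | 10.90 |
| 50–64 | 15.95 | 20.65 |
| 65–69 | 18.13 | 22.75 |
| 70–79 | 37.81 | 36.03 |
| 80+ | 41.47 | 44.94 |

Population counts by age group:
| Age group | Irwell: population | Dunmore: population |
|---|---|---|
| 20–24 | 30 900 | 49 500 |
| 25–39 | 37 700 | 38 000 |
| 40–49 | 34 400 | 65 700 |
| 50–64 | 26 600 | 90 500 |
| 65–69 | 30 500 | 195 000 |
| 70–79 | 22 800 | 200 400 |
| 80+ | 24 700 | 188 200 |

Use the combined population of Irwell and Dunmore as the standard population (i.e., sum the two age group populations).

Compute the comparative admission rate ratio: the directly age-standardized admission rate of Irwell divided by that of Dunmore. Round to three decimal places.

0.916

Combined standard total = 1 034 900; weights = 0.0777, 0.0731, 0.0967, 0.1132, 0.2179, 0.2157, 0.2057.
Irwell: 0.0777×1.70 + 0.0731×3.89 + 0.0967×8.99 + 0.1132×15.95 + 0.2179×18.13 + 0.2157×37.81 + 0.2057×41.47 = 23.7272 per 10 000.
Dunmore: 0.0777×1.90 + 0.0731×5.32 + 0.0967×10.90 + 0.1132×20.65 + 0.2179×22.75 + 0.2157×36.03 + 0.2057×44.94 = 25.9005 per 10 000.
Ratio = 23.7272 ÷ 25.9005 = 0.91609.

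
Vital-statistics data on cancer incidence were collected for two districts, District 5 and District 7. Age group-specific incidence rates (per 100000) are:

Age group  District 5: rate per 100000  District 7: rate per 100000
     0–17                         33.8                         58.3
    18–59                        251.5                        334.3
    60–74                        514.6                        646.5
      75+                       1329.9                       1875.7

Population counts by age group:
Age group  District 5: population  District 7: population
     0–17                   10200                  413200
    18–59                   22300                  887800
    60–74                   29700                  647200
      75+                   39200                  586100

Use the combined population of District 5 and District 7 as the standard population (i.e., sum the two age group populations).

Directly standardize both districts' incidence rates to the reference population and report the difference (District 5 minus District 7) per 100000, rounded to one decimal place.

-195.9

Combined standard total = 2635700; weights = 0.1606, 0.3453, 0.2568, 0.2372.
District 5: 0.1606×33.8 + 0.3453×251.5 + 0.2568×514.6 + 0.2372×1329.9 = 539.9402 per 100000.
District 7: 0.1606×58.3 + 0.3453×334.3 + 0.2568×646.5 + 0.2372×1875.7 = 735.8279 per 100000.
Difference = 539.9402 − 735.8279 = -195.8878.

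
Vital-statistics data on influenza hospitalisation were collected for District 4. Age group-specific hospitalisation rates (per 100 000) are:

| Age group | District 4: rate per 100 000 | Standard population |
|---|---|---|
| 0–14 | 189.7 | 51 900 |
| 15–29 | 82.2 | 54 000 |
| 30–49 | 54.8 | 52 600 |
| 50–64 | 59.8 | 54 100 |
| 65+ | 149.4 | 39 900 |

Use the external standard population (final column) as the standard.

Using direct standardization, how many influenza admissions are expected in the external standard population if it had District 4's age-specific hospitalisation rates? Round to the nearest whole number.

Expected influenza admissions = Σ (standard pop × age-specific rate ÷ 100 000)
= 51 900×189.7/100 000 + 54 000×82.2/100 000 + 52 600×54.8/100 000 + 54 100×59.8/100 000 + 39 900×149.4/100 000
= 98.45 + 44.39 + 28.82 + 32.35 + 59.61 = 263.63.

264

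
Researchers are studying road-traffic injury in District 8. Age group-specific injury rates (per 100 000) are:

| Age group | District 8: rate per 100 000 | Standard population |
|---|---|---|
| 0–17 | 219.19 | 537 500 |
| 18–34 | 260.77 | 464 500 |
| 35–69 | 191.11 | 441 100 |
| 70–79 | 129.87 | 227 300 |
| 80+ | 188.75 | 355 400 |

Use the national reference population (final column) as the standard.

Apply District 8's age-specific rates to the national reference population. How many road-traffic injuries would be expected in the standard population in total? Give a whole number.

Expected road-traffic injuries = Σ (standard pop × age-specific rate ÷ 100 000)
= 537 500×219.19/100 000 + 464 500×260.77/100 000 + 441 100×191.11/100 000 + 227 300×129.87/100 000 + 355 400×188.75/100 000
= 1178.15 + 1211.28 + 842.99 + 295.19 + 670.82 = 4198.42.

4198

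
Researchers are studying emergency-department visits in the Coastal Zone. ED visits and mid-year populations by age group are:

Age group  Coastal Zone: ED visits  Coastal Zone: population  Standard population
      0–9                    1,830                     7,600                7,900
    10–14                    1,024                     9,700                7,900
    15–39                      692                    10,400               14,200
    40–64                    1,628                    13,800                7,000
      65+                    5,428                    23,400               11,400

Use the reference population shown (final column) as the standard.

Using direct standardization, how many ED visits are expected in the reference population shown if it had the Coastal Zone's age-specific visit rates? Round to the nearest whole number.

Age-specific rates per 1,000 for the Coastal Zone: 240.789, 105.567, 66.538, 117.971, 231.966.
Expected ED visits = Σ (standard pop × age-specific rate ÷ 1,000)
= 7,900×240.789/1,000 + 7,900×105.567/1,000 + 14,200×66.538/1,000 + 7,000×117.971/1,000 + 11,400×231.966/1,000
= 1902.24 + 833.98 + 944.85 + 825.80 + 2644.41 = 7151.27.

7151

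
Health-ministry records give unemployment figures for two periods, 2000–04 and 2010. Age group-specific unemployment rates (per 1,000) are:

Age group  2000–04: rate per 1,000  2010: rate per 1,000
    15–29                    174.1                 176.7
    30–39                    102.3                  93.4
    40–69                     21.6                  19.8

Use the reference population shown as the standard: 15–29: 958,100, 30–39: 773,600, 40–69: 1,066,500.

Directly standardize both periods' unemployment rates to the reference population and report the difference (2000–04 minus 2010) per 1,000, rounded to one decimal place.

2.3

Standard total = 2,798,200; weights = 0.3424, 0.2765, 0.3811.
2000–04: 0.3424×174.1 + 0.2765×102.3 + 0.3811×21.6 = 96.1264 per 1,000.
2010: 0.3424×176.7 + 0.2765×93.4 + 0.3811×19.8 = 93.8701 per 1,000.
Difference = 96.1264 − 93.8701 = 2.2563.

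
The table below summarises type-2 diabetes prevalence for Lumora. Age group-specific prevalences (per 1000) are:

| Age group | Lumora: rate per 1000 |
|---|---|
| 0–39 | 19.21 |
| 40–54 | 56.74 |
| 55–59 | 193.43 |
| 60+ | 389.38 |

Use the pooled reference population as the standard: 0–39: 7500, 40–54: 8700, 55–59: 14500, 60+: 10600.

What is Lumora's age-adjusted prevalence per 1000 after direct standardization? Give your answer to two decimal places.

Standard total = 41300; weights = 0.1816, 0.2107, 0.3511, 0.2567.
Standardized rate: 0.1816×19.21 + 0.2107×56.74 + 0.3511×193.43 + 0.2567×389.38 = 183.2900 per 1000.

183.29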